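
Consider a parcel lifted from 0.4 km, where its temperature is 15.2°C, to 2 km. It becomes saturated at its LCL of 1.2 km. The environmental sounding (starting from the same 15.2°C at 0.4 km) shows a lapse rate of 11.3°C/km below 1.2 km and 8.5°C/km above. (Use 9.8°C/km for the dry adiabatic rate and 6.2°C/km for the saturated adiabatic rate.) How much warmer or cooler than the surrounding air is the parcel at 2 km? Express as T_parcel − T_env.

+3.04°C (parcel warmer than environment)

Parcel:
  400 → 1200 m (dry, 9.8°C/km): ΔT = -9.8 × 0.8 = -7.84°C → T = 7.36°C
  1200 → 2000 m (saturated, 6.2°C/km): ΔT = -6.2 × 0.8 = -4.96°C → T = 2.4°C
Environment:
  400 → 1200 m (environment, lower layer, 11.3°C/km): ΔT = -11.3 × 0.8 = -9.04°C → T = 6.16°C
  1200 → 2000 m (environment, upper layer, 8.5°C/km): ΔT = -8.5 × 0.8 = -6.8°C → T = -0.64°C
T_parcel − T_env = 2.4 − (-0.64) = +3.04°C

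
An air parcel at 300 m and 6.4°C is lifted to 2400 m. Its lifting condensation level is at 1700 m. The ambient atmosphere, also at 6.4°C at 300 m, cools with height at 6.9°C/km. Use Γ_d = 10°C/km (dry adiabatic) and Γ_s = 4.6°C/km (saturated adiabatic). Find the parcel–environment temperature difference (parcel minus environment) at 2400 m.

-2.73°C (parcel cooler than environment)

Parcel:
  From 300 m to 1700 m (dry): cools by 10 × 1.4 = 14°C, giving -7.6°C.
  From 1700 m to 2400 m (saturated): cools by 4.6 × 0.7 = 3.22°C, giving -10.82°C.
Environment:
  From 300 m to 2400 m (environment): cools by 6.9 × 2.1 = 14.49°C, giving -8.09°C.
T_parcel − T_env = -10.82 − (-8.09) = -2.73°C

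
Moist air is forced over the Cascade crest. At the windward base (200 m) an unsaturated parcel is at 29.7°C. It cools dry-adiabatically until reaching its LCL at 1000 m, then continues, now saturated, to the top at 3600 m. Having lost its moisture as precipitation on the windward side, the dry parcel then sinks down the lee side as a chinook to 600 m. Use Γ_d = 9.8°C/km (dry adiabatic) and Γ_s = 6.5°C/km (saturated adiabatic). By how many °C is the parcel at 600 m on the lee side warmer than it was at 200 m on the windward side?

200–1000 m, dry: Δz = 0.8 km ⇒ ΔT = -7.84°C; T = 21.86°C
1000–3600 m, saturated: Δz = 2.6 km ⇒ ΔT = -16.9°C; T = 4.96°C
3600–600 m, dry descent: Δz = 3 km ⇒ ΔT = +29.4°C; T = 34.36°C
Net change vs windward start: 34.36 − 29.7 = +4.66°C

+4.66°C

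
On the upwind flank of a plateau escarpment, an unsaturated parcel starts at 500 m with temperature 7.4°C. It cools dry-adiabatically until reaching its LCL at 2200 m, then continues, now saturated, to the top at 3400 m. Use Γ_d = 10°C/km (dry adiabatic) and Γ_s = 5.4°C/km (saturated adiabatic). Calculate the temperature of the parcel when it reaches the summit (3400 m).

-16.08°C

500–2200 m, dry: Δz = 1.7 km ⇒ ΔT = -17°C; T = -9.6°C
2200–3400 m, saturated: Δz = 1.2 km ⇒ ΔT = -6.48°C; T = -16.08°C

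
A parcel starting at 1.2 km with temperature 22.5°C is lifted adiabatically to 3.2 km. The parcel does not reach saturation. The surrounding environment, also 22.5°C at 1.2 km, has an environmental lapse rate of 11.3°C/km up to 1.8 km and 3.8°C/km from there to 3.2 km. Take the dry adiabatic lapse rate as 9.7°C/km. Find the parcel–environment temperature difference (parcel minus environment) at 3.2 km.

-7.3°C (parcel cooler than environment)

Parcel:
  1200 → 3200 m (dry, 9.7°C/km): ΔT = -9.7 × 2 = -19.4°C → T = 3.1°C
Environment:
  1200 → 1800 m (environment, lower layer, 11.3°C/km): ΔT = -11.3 × 0.6 = -6.78°C → T = 15.72°C
  1800 → 3200 m (environment, upper layer, 3.8°C/km): ΔT = -3.8 × 1.4 = -5.32°C → T = 10.4°C
T_parcel − T_env = 3.1 − 10.4 = -7.3°C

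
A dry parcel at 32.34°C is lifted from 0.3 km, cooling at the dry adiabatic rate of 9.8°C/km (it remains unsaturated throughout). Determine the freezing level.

Height above start = (32.34 − 0) / 9.8 = 3.3 km
Altitude = 300 m + 3300 m = 3600 m

3.6 km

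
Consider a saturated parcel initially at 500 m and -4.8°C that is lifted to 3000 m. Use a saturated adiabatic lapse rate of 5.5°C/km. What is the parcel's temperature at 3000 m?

Saturated adiabatic to 3000 m: -5.5 × 2.5 km = -13.75°C, so T = -18.55°C.

-18.55°C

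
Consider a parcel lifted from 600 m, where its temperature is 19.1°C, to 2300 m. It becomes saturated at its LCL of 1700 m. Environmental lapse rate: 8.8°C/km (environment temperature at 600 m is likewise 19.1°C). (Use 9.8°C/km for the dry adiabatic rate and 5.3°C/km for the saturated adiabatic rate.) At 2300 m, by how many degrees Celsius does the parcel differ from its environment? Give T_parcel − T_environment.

Parcel:
  600–1700 m, dry: Δz = 1.1 km ⇒ ΔT = -10.78°C; T = 8.32°C
  1700–2300 m, saturated: Δz = 0.6 km ⇒ ΔT = -3.18°C; T = 5.14°C
Environment:
  600–2300 m, environment: Δz = 1.7 km ⇒ ΔT = -14.96°C; T = 4.14°C
T_parcel − T_env = 5.14 − 4.14 = +1°C

+1°C (parcel warmer than environment)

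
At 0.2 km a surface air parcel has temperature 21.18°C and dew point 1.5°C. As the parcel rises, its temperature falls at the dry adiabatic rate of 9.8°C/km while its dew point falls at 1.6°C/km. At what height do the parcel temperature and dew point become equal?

T and T_d converge at 9.8 − 1.6 = 8.2°C per km
Height above start = (21.18 − 1.5) / 8.2 = 2.4 km
LCL altitude = 200 m + 2400 m = 2600 m

2.6 km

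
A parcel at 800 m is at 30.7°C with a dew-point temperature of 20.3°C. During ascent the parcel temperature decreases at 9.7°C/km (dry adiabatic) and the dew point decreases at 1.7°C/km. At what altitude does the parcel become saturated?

2100 m

T and T_d converge at 9.7 − 1.7 = 8°C per km
Height above start = (30.7 − 20.3) / 8 = 1.3 km
LCL altitude = 800 m + 1300 m = 2100 m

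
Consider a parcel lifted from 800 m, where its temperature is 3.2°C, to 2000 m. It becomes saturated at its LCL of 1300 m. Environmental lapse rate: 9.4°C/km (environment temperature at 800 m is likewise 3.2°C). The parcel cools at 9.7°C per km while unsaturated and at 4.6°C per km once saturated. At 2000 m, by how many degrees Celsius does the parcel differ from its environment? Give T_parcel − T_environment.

+3.21°C (parcel warmer than environment)

Parcel:
  From 800 m to 1300 m (dry): cools by 9.7 × 0.5 = 4.85°C, giving -1.65°C.
  From 1300 m to 2000 m (saturated): cools by 4.6 × 0.7 = 3.22°C, giving -4.87°C.
Environment:
  From 800 m to 2000 m (environment): cools by 9.4 × 1.2 = 11.28°C, giving -8.08°C.
T_parcel − T_env = -4.87 − (-8.08) = +3.21°C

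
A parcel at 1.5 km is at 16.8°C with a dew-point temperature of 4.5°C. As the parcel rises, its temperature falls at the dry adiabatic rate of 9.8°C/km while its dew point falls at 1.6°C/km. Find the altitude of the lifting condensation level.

T and T_d converge at 9.8 − 1.6 = 8.2°C per km
Height above start = (16.8 − 4.5) / 8.2 = 1.5 km
LCL altitude = 1500 m + 1500 m = 3000 m

3 km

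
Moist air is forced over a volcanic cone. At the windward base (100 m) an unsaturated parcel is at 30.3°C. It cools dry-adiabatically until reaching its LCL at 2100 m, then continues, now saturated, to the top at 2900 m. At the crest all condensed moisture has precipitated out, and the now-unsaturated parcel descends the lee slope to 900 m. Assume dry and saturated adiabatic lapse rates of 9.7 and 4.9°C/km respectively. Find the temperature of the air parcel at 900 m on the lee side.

26.38°C

100 → 2100 m (dry, 9.7°C/km): ΔT = -9.7 × 2 = -19.4°C → T = 10.9°C
2100 → 2900 m (saturated, 4.9°C/km): ΔT = -4.9 × 0.8 = -3.92°C → T = 6.98°C
2900 → 900 m (dry descent, 9.7°C/km): ΔT = +9.7 × 2 = +19.4°C → T = 26.38°C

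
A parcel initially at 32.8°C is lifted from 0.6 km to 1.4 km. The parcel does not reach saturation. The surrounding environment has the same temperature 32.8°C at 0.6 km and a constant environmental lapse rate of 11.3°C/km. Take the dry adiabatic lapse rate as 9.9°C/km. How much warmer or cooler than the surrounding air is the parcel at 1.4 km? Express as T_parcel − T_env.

+1.12°C (parcel warmer than environment)

Parcel:
  600 → 1400 m (dry, 9.9°C/km): ΔT = -9.9 × 0.8 = -7.92°C → T = 24.88°C
Environment:
  600 → 1400 m (environment, 11.3°C/km): ΔT = -11.3 × 0.8 = -9.04°C → T = 23.76°C
T_parcel − T_env = 24.88 − 23.76 = +1.12°C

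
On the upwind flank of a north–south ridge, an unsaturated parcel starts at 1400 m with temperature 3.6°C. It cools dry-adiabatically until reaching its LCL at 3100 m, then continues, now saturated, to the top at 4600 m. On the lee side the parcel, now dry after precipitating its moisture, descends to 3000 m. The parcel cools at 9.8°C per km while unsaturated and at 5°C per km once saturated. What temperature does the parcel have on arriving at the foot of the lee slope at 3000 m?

1400 → 3100 m (dry, 9.8°C/km): ΔT = -9.8 × 1.7 = -16.66°C → T = -13.06°C
3100 → 4600 m (saturated, 5°C/km): ΔT = -5 × 1.5 = -7.5°C → T = -20.56°C
4600 → 3000 m (dry descent, 9.8°C/km): ΔT = +9.8 × 1.6 = +15.68°C → T = -4.88°C

-4.88°C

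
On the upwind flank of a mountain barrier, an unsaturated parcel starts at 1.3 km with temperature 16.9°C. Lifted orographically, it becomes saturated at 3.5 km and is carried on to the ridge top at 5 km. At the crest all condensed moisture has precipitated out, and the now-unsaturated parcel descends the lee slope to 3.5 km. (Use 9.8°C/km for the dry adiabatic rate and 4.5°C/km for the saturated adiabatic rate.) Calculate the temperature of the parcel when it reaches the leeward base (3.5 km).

From 1300 m to 3500 m (dry): cools by 9.8 × 2.2 = 21.56°C, giving -4.66°C.
From 3500 m to 5000 m (saturated): cools by 4.5 × 1.5 = 6.75°C, giving -11.41°C.
From 5000 m to 3500 m (dry descent): warms by 9.8 × 1.5 = 14.7°C, giving 3.29°C.

3.29°C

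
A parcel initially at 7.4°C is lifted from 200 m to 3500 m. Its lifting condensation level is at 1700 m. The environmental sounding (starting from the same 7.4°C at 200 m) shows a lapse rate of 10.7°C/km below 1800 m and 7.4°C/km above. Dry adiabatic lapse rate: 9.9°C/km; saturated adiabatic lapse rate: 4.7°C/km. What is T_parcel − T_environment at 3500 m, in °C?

+6.39°C (parcel warmer than environment)

Parcel:
  From 200 m to 1700 m (dry): cools by 9.9 × 1.5 = 14.85°C, giving -7.45°C.
  From 1700 m to 3500 m (saturated): cools by 4.7 × 1.8 = 8.46°C, giving -15.91°C.
Environment:
  From 200 m to 1800 m (environment, lower layer): cools by 10.7 × 1.6 = 17.12°C, giving -9.72°C.
  From 1800 m to 3500 m (environment, upper layer): cools by 7.4 × 1.7 = 12.58°C, giving -22.3°C.
T_parcel − T_env = -15.91 − (-22.3) = +6.39°C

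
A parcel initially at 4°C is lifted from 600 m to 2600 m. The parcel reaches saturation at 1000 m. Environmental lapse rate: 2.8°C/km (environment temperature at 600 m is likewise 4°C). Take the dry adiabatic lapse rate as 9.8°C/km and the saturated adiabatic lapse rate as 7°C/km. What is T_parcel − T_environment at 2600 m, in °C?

-9.52°C (parcel cooler than environment)

Parcel:
  From 600 m to 1000 m (dry): cools by 9.8 × 0.4 = 3.92°C, giving 0.08°C.
  From 1000 m to 2600 m (saturated): cools by 7 × 1.6 = 11.2°C, giving -11.12°C.
Environment:
  From 600 m to 2600 m (environment): cools by 2.8 × 2 = 5.6°C, giving -1.6°C.
T_parcel − T_env = -11.12 − (-1.6) = -9.52°C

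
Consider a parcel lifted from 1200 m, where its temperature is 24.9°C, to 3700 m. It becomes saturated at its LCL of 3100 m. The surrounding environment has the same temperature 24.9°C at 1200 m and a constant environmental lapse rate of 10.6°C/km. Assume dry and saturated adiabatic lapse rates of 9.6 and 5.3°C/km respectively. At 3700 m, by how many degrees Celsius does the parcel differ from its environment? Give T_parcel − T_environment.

+5.08°C (parcel warmer than environment)

Parcel:
  1200–3100 m, dry: Δz = 1.9 km ⇒ ΔT = -18.24°C; T = 6.66°C
  3100–3700 m, saturated: Δz = 0.6 km ⇒ ΔT = -3.18°C; T = 3.48°C
Environment:
  1200–3700 m, environment: Δz = 2.5 km ⇒ ΔT = -26.5°C; T = -1.6°C
T_parcel − T_env = 3.48 − (-1.6) = +5.08°C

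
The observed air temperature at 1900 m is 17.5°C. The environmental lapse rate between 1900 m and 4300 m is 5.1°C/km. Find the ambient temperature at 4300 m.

1900–4300 m, environmental: Δz = 2.4 km ⇒ ΔT = -12.24°C; T = 5.26°C

5.26°C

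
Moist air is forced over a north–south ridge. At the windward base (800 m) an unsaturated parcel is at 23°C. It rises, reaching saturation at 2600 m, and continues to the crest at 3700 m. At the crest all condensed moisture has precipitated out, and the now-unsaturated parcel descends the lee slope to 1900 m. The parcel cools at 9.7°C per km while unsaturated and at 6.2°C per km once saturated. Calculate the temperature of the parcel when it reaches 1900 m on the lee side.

Dry to 2600 m: -9.7 × 1.8 km = -17.46°C, so T = 5.54°C.
Saturated to 3700 m: -6.2 × 1.1 km = -6.82°C, so T = -1.28°C.
Dry descent to 1900 m: +9.7 × 1.8 km = +17.46°C, so T = 16.18°C.

16.18°C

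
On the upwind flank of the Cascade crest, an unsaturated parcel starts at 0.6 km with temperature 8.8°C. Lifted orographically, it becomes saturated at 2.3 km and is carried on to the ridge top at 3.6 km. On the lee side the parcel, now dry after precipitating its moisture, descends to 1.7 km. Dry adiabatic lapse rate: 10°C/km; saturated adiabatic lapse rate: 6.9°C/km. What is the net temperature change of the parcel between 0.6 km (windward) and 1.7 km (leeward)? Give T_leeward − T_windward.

-6.97°C

From 600 m to 2300 m (dry): cools by 10 × 1.7 = 17°C, giving -8.2°C.
From 2300 m to 3600 m (saturated): cools by 6.9 × 1.3 = 8.97°C, giving -17.17°C.
From 3600 m to 1700 m (dry descent): warms by 10 × 1.9 = 19°C, giving 1.83°C.
Net change vs windward start: 1.83 − 8.8 = -6.97°C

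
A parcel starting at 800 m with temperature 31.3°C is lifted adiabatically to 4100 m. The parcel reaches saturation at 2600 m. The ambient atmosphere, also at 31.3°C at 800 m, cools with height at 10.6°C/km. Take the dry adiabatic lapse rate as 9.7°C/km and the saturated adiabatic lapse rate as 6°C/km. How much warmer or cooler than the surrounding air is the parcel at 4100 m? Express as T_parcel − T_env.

Parcel:
  From 800 m to 2600 m (dry): cools by 9.7 × 1.8 = 17.46°C, giving 13.84°C.
  From 2600 m to 4100 m (saturated): cools by 6 × 1.5 = 9°C, giving 4.84°C.
Environment:
  From 800 m to 4100 m (environment): cools by 10.6 × 3.3 = 34.98°C, giving -3.68°C.
T_parcel − T_env = 4.84 − (-3.68) = +8.52°C

+8.52°C (parcel warmer than environment)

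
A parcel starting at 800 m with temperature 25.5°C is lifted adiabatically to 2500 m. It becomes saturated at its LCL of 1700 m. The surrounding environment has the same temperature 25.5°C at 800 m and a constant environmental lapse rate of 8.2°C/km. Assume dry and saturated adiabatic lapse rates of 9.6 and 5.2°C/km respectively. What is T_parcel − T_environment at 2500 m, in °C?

+1.14°C (parcel warmer than environment)

Parcel:
  Dry to 1700 m: -9.6 × 0.9 km = -8.64°C, so T = 16.86°C.
  Saturated to 2500 m: -5.2 × 0.8 km = -4.16°C, so T = 12.7°C.
Environment:
  Environment to 2500 m: -8.2 × 1.7 km = -13.94°C, so T = 11.56°C.
T_parcel − T_env = 12.7 − 11.56 = +1.14°C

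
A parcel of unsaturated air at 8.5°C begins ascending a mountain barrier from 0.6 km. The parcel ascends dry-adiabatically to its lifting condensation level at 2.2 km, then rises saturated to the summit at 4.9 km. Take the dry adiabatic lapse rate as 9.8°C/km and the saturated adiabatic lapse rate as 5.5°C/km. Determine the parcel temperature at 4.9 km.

600–2200 m, dry: Δz = 1.6 km ⇒ ΔT = -15.68°C; T = -7.18°C
2200–4900 m, saturated: Δz = 2.7 km ⇒ ΔT = -14.85°C; T = -22.03°C

-22.03°C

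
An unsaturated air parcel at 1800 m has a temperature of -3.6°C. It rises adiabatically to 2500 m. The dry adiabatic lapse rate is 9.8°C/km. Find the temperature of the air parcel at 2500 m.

-10.46°C

1800 → 2500 m (dry adiabatic, 9.8°C/km): ΔT = -9.8 × 0.7 = -6.86°C → T = -10.46°C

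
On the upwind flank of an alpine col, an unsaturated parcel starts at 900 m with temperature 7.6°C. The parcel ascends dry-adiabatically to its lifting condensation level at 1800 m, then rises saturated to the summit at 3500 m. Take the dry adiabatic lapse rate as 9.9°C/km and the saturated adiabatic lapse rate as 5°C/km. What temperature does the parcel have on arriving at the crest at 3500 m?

From 900 m to 1800 m (dry): cools by 9.9 × 0.9 = 8.91°C, giving -1.31°C.
From 1800 m to 3500 m (saturated): cools by 5 × 1.7 = 8.5°C, giving -9.81°C.

-9.81°C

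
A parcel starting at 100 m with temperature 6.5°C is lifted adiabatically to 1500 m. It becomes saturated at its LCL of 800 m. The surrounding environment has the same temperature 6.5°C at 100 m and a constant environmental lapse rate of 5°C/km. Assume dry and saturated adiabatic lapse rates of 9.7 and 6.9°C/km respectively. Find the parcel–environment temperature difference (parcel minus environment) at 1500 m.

Parcel:
  100–800 m, dry: Δz = 0.7 km ⇒ ΔT = -6.79°C; T = -0.29°C
  800–1500 m, saturated: Δz = 0.7 km ⇒ ΔT = -4.83°C; T = -5.12°C
Environment:
  100–1500 m, environment: Δz = 1.4 km ⇒ ΔT = -7°C; T = -0.5°C
T_parcel − T_env = -5.12 − (-0.5) = -4.62°C

-4.62°C (parcel cooler than environment)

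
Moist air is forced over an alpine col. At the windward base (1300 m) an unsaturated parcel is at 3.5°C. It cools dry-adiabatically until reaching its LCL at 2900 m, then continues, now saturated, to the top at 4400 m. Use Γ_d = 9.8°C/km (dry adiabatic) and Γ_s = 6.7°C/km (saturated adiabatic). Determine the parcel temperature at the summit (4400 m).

-22.23°C

Dry to 2900 m: -9.8 × 1.6 km = -15.68°C, so T = -12.18°C.
Saturated to 4400 m: -6.7 × 1.5 km = -10.05°C, so T = -22.23°C.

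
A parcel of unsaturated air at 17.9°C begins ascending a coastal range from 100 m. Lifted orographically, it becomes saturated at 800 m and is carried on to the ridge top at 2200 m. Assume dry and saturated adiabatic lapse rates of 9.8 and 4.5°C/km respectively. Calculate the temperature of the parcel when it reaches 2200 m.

From 100 m to 800 m (dry): cools by 9.8 × 0.7 = 6.86°C, giving 11.04°C.
From 800 m to 2200 m (saturated): cools by 4.5 × 1.4 = 6.3°C, giving 4.74°C.

4.74°C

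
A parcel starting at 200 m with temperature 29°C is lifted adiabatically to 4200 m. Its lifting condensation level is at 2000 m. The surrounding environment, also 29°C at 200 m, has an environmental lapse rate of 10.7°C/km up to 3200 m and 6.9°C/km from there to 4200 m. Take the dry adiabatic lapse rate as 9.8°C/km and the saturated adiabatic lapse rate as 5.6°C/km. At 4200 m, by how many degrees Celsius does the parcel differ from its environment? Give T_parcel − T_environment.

Parcel:
  Dry to 2000 m: -9.8 × 1.8 km = -17.64°C, so T = 11.36°C.
  Saturated to 4200 m: -5.6 × 2.2 km = -12.32°C, so T = -0.96°C.
Environment:
  Environment, lower layer to 3200 m: -10.7 × 3 km = -32.1°C, so T = -3.1°C.
  Environment, upper layer to 4200 m: -6.9 × 1 km = -6.9°C, so T = -10°C.
T_parcel − T_env = -0.96 − (-10) = +9.04°C

+9.04°C (parcel warmer than environment)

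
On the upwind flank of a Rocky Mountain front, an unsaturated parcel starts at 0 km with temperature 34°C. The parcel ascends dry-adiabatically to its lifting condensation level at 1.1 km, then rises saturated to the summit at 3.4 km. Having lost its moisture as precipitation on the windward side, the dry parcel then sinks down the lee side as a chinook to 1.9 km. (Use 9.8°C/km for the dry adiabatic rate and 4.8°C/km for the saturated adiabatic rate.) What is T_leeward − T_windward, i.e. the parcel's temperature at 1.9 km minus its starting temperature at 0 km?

0–1100 m, dry: Δz = 1.1 km ⇒ ΔT = -10.78°C; T = 23.22°C
1100–3400 m, saturated: Δz = 2.3 km ⇒ ΔT = -11.04°C; T = 12.18°C
3400–1900 m, dry descent: Δz = 1.5 km ⇒ ΔT = +14.7°C; T = 26.88°C
Net change vs windward start: 26.88 − 34 = -7.12°C

-7.12°C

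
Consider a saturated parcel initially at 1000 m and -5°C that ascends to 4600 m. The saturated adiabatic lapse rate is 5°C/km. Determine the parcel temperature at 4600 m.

1000–4600 m, saturated adiabatic: Δz = 3.6 km ⇒ ΔT = -18°C; T = -23°C

-23°C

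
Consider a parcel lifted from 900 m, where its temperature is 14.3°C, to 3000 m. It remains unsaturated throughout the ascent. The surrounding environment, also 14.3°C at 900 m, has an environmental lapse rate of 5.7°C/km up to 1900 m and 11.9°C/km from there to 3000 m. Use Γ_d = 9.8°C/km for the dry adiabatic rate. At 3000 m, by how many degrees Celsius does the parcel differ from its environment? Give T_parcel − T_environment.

Parcel:
  Dry to 3000 m: -9.8 × 2.1 km = -20.58°C, so T = -6.28°C.
Environment:
  Environment, lower layer to 1900 m: -5.7 × 1 km = -5.7°C, so T = 8.6°C.
  Environment, upper layer to 3000 m: -11.9 × 1.1 km = -13.09°C, so T = -4.49°C.
T_parcel − T_env = -6.28 − (-4.49) = -1.79°C

-1.79°C (parcel cooler than environment)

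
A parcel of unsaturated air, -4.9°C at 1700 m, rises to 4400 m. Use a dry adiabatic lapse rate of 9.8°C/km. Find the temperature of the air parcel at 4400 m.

-31.36°C

Dry adiabatic to 4400 m: -9.8 × 2.7 km = -26.46°C, so T = -31.36°C.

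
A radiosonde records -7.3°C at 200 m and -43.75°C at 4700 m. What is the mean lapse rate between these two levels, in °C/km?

8.1°C/km

Γ = −ΔT/Δz = (-7.3 − (-43.75)) / (4700 − 200) m
  = 36.45°C / 4.5 km = 8.1°C/km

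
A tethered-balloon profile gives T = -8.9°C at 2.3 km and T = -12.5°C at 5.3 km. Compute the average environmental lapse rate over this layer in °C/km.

Γ = −ΔT/Δz = (-8.9 − (-12.5)) / (5300 − 2300) m
  = 3.6°C / 3 km = 1.2°C/km

1.2°C/km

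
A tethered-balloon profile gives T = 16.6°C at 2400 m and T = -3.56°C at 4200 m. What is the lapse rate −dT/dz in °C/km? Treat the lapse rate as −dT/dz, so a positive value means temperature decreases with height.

Γ = −ΔT/Δz = (16.6 − (-3.56)) / (4200 − 2400) m
  = 20.16°C / 1.8 km = 11.2°C/km

11.2°C/km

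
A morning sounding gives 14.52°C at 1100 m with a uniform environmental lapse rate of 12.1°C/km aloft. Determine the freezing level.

2300 m

Height above start = (14.52 − 0) / 12.1 = 1.2 km
Altitude = 1100 m + 1200 m = 2300 m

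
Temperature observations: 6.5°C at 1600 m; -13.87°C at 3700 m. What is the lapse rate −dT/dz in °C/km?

9.7°C/km

Γ = −ΔT/Δz = (6.5 − (-13.87)) / (3700 − 1600) m
  = 20.37°C / 2.1 km = 9.7°C/km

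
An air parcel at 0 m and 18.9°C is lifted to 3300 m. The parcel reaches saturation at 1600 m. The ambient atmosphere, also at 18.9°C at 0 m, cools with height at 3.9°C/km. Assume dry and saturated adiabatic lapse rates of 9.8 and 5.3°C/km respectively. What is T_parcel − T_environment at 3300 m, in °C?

Parcel:
  Dry to 1600 m: -9.8 × 1.6 km = -15.68°C, so T = 3.22°C.
  Saturated to 3300 m: -5.3 × 1.7 km = -9.01°C, so T = -5.79°C.
Environment:
  Environment to 3300 m: -3.9 × 3.3 km = -12.87°C, so T = 6.03°C.
T_parcel − T_env = -5.79 − 6.03 = -11.82°C

-11.82°C (parcel cooler than environment)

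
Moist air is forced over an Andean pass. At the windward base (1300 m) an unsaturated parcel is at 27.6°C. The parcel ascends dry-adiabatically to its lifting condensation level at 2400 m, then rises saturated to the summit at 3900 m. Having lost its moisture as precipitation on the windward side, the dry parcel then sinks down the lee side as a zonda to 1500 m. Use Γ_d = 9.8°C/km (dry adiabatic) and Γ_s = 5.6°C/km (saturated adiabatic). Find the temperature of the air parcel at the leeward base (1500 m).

1300–2400 m, dry: Δz = 1.1 km ⇒ ΔT = -10.78°C; T = 16.82°C
2400–3900 m, saturated: Δz = 1.5 km ⇒ ΔT = -8.4°C; T = 8.42°C
3900–1500 m, dry descent: Δz = 2.4 km ⇒ ΔT = +23.52°C; T = 31.94°C

31.94°C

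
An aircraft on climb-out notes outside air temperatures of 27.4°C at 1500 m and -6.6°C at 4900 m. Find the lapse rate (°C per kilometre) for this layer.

10°C/km

Γ = −ΔT/Δz = (27.4 − (-6.6)) / (4900 − 1500) m
  = 34°C / 3.4 km = 10°C/km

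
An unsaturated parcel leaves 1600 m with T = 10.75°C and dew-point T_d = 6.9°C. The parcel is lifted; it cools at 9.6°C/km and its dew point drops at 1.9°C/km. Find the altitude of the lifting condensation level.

2100 m

T and T_d converge at 9.6 − 1.9 = 7.7°C per km
Height above start = (10.75 − 6.9) / 7.7 = 0.5 km
LCL altitude = 1600 m + 500 m = 2100 m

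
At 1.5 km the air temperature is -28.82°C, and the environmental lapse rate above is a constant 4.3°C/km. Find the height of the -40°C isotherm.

4.1 km

Height above start = (-28.82 − (-40)) / 4.3 = 2.6 km
Altitude = 1500 m + 2600 m = 4100 m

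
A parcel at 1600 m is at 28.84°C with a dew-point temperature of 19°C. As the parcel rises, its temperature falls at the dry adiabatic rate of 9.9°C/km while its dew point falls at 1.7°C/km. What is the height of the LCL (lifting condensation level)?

T and T_d converge at 9.9 − 1.7 = 8.2°C per km
Height above start = (28.84 − 19) / 8.2 = 1.2 km
LCL altitude = 1600 m + 1200 m = 2800 m

2800 m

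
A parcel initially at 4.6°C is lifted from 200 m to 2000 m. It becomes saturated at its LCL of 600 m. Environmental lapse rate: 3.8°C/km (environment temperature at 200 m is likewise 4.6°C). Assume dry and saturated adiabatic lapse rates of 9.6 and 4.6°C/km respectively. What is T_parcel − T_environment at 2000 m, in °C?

Parcel:
  Dry to 600 m: -9.6 × 0.4 km = -3.84°C, so T = 0.76°C.
  Saturated to 2000 m: -4.6 × 1.4 km = -6.44°C, so T = -5.68°C.
Environment:
  Environment to 2000 m: -3.8 × 1.8 km = -6.84°C, so T = -2.24°C.
T_parcel − T_env = -5.68 − (-2.24) = -3.44°C

-3.44°C (parcel cooler than environment)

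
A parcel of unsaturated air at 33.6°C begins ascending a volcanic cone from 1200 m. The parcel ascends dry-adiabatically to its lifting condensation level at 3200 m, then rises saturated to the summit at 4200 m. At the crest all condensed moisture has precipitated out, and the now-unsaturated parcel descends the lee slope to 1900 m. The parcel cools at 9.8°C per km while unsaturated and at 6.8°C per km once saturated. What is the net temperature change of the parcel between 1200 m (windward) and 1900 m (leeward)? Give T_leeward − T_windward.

-3.86°C

From 1200 m to 3200 m (dry): cools by 9.8 × 2 = 19.6°C, giving 14°C.
From 3200 m to 4200 m (saturated): cools by 6.8 × 1 = 6.8°C, giving 7.2°C.
From 4200 m to 1900 m (dry descent): warms by 9.8 × 2.3 = 22.54°C, giving 29.74°C.
Net change vs windward start: 29.74 − 33.6 = -3.86°C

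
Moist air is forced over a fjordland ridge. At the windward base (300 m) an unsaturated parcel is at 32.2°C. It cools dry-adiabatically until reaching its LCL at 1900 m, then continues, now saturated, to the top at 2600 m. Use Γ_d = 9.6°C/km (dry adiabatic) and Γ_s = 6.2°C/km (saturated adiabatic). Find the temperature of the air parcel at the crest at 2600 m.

12.5°C

300–1900 m, dry: Δz = 1.6 km ⇒ ΔT = -15.36°C; T = 16.84°C
1900–2600 m, saturated: Δz = 0.7 km ⇒ ΔT = -4.34°C; T = 12.5°C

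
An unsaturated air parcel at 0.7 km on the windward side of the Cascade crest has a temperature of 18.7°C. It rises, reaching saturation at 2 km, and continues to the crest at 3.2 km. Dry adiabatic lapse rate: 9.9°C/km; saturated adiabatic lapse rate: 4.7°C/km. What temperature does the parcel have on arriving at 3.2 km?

Dry to 2000 m: -9.9 × 1.3 km = -12.87°C, so T = 5.83°C.
Saturated to 3200 m: -4.7 × 1.2 km = -5.64°C, so T = 0.19°C.

0.19°C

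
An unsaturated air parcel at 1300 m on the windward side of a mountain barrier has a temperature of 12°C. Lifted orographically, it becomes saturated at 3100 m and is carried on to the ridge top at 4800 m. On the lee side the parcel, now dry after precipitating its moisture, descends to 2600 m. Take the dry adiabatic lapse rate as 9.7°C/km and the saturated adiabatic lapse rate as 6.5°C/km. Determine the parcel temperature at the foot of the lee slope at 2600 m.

Dry to 3100 m: -9.7 × 1.8 km = -17.46°C, so T = -5.46°C.
Saturated to 4800 m: -6.5 × 1.7 km = -11.05°C, so T = -16.51°C.
Dry descent to 2600 m: +9.7 × 2.2 km = +21.34°C, so T = 4.83°C.

4.83°C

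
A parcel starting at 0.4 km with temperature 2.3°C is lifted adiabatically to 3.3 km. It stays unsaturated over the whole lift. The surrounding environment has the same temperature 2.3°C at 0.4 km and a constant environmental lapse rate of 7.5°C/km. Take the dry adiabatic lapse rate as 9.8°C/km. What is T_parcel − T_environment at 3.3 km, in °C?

Parcel:
  400–3300 m, dry: Δz = 2.9 km ⇒ ΔT = -28.42°C; T = -26.12°C
Environment:
  400–3300 m, environment: Δz = 2.9 km ⇒ ΔT = -21.75°C; T = -19.45°C
T_parcel − T_env = -26.12 − (-19.45) = -6.67°C

-6.67°C (parcel cooler than environment)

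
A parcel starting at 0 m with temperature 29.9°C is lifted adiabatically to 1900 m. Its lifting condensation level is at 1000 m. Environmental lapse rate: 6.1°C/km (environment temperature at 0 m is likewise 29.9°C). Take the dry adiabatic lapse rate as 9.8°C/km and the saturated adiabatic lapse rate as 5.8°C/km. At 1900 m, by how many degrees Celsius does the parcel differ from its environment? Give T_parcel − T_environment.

Parcel:
  From 0 m to 1000 m (dry): cools by 9.8 × 1 = 9.8°C, giving 20.1°C.
  From 1000 m to 1900 m (saturated): cools by 5.8 × 0.9 = 5.22°C, giving 14.88°C.
Environment:
  From 0 m to 1900 m (environment): cools by 6.1 × 1.9 = 11.59°C, giving 18.31°C.
T_parcel − T_env = 14.88 − 18.31 = -3.43°C

-3.43°C (parcel cooler than environment)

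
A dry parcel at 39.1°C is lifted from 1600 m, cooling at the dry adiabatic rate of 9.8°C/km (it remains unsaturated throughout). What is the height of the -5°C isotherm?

Height above start = (39.1 − (-5)) / 9.8 = 4.5 km
Altitude = 1600 m + 4500 m = 6100 m

6100 m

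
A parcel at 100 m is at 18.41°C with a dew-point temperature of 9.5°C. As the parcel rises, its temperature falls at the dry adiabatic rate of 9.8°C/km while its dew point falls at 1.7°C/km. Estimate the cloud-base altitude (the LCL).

1200 m

T and T_d converge at 9.8 − 1.7 = 8.1°C per km
Height above start = (18.41 − 9.5) / 8.1 = 1.1 km
LCL altitude = 100 m + 1100 m = 1200 m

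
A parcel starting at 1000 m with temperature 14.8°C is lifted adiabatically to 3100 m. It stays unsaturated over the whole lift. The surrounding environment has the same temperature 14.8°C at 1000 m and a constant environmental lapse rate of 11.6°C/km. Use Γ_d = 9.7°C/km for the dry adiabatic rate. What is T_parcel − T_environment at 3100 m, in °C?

Parcel:
  Dry to 3100 m: -9.7 × 2.1 km = -20.37°C, so T = -5.57°C.
Environment:
  Environment to 3100 m: -11.6 × 2.1 km = -24.36°C, so T = -9.56°C.
T_parcel − T_env = -5.57 − (-9.56) = +3.99°C

+3.99°C (parcel warmer than environment)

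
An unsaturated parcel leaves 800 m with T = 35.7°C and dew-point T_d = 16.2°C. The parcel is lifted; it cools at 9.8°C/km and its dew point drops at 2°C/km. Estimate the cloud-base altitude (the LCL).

T and T_d converge at 9.8 − 2 = 7.8°C per km
Height above start = (35.7 − 16.2) / 7.8 = 2.5 km
LCL altitude = 800 m + 2500 m = 3300 m

3300 m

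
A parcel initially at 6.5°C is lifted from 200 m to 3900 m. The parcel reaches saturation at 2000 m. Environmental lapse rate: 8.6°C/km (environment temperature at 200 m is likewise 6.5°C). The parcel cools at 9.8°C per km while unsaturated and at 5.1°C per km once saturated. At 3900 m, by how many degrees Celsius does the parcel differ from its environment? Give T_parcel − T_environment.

Parcel:
  200–2000 m, dry: Δz = 1.8 km ⇒ ΔT = -17.64°C; T = -11.14°C
  2000–3900 m, saturated: Δz = 1.9 km ⇒ ΔT = -9.69°C; T = -20.83°C
Environment:
  200–3900 m, environment: Δz = 3.7 km ⇒ ΔT = -31.82°C; T = -25.32°C
T_parcel − T_env = -20.83 − (-25.32) = +4.49°C

+4.49°C (parcel warmer than environment)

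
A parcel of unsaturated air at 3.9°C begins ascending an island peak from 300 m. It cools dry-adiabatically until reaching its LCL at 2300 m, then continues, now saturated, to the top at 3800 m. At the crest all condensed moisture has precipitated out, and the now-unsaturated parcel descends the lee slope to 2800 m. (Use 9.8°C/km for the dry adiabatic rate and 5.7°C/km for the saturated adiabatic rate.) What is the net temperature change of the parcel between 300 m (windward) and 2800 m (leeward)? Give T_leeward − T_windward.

-18.35°C

300–2300 m, dry: Δz = 2 km ⇒ ΔT = -19.6°C; T = -15.7°C
2300–3800 m, saturated: Δz = 1.5 km ⇒ ΔT = -8.55°C; T = -24.25°C
3800–2800 m, dry descent: Δz = 1 km ⇒ ΔT = +9.8°C; T = -14.45°C
Net change vs windward start: -14.45 − 3.9 = -18.35°C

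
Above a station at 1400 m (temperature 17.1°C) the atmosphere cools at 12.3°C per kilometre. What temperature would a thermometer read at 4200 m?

-17.34°C

1400–4200 m, environmental: Δz = 2.8 km ⇒ ΔT = -34.44°C; T = -17.34°C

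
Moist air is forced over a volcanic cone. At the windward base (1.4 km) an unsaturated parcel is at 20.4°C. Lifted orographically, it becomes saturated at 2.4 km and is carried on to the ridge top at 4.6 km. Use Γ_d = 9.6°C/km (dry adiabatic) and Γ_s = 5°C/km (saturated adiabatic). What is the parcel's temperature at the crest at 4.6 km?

From 1400 m to 2400 m (dry): cools by 9.6 × 1 = 9.6°C, giving 10.8°C.
From 2400 m to 4600 m (saturated): cools by 5 × 2.2 = 11°C, giving -0.2°C.

-0.2°C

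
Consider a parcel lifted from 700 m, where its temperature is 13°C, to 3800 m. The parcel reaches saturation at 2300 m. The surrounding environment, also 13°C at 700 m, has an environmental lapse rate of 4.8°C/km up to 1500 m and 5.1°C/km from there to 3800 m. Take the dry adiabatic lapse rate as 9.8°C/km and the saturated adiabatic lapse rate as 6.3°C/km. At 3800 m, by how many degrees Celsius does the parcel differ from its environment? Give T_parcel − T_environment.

Parcel:
  From 700 m to 2300 m (dry): cools by 9.8 × 1.6 = 15.68°C, giving -2.68°C.
  From 2300 m to 3800 m (saturated): cools by 6.3 × 1.5 = 9.45°C, giving -12.13°C.
Environment:
  From 700 m to 1500 m (environment, lower layer): cools by 4.8 × 0.8 = 3.84°C, giving 9.16°C.
  From 1500 m to 3800 m (environment, upper layer): cools by 5.1 × 2.3 = 11.73°C, giving -2.57°C.
T_parcel − T_env = -12.13 − (-2.57) = -9.56°C

-9.56°C (parcel cooler than environment)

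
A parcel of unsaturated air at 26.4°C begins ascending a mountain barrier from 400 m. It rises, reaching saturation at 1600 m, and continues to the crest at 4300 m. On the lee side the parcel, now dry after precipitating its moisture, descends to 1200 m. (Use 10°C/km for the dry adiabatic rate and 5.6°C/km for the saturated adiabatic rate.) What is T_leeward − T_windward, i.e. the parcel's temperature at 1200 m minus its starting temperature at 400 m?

Dry to 1600 m: -10 × 1.2 km = -12°C, so T = 14.4°C.
Saturated to 4300 m: -5.6 × 2.7 km = -15.12°C, so T = -0.72°C.
Dry descent to 1200 m: +10 × 3.1 km = +31°C, so T = 30.28°C.
Net change vs windward start: 30.28 − 26.4 = +3.88°C

+3.88°C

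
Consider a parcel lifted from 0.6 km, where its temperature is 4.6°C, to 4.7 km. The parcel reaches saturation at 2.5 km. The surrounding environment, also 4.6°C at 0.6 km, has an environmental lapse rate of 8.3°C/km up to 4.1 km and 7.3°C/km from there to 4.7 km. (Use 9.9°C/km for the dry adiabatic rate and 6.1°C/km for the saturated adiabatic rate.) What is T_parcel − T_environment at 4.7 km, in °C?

+1.2°C (parcel warmer than environment)

Parcel:
  600–2500 m, dry: Δz = 1.9 km ⇒ ΔT = -18.81°C; T = -14.21°C
  2500–4700 m, saturated: Δz = 2.2 km ⇒ ΔT = -13.42°C; T = -27.63°C
Environment:
  600–4100 m, environment, lower layer: Δz = 3.5 km ⇒ ΔT = -29.05°C; T = -24.45°C
  4100–4700 m, environment, upper layer: Δz = 0.6 km ⇒ ΔT = -4.38°C; T = -28.83°C
T_parcel − T_env = -27.63 − (-28.83) = +1.2°C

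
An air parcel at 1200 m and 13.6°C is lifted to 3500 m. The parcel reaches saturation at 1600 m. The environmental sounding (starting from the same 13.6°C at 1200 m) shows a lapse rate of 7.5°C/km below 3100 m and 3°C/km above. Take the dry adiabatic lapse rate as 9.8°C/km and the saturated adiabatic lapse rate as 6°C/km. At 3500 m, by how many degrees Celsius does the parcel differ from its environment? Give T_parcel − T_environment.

+0.13°C (parcel warmer than environment)

Parcel:
  Dry to 1600 m: -9.8 × 0.4 km = -3.92°C, so T = 9.68°C.
  Saturated to 3500 m: -6 × 1.9 km = -11.4°C, so T = -1.72°C.
Environment:
  Environment, lower layer to 3100 m: -7.5 × 1.9 km = -14.25°C, so T = -0.65°C.
  Environment, upper layer to 3500 m: -3 × 0.4 km = -1.2°C, so T = -1.85°C.
T_parcel − T_env = -1.72 − (-1.85) = +0.13°C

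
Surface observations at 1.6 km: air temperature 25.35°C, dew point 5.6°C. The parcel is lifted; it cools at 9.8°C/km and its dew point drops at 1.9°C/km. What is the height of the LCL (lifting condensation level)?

4.1 km

T and T_d converge at 9.8 − 1.9 = 7.9°C per km
Height above start = (25.35 − 5.6) / 7.9 = 2.5 km
LCL altitude = 1600 m + 2500 m = 4100 m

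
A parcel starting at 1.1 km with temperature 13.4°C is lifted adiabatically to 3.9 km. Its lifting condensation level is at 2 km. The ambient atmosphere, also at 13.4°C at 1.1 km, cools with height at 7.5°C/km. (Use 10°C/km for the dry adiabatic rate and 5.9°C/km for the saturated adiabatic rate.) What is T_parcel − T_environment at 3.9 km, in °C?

+0.79°C (parcel warmer than environment)

Parcel:
  1100–2000 m, dry: Δz = 0.9 km ⇒ ΔT = -9°C; T = 4.4°C
  2000–3900 m, saturated: Δz = 1.9 km ⇒ ΔT = -11.21°C; T = -6.81°C
Environment:
  1100–3900 m, environment: Δz = 2.8 km ⇒ ΔT = -21°C; T = -7.6°C
T_parcel − T_env = -6.81 − (-7.6) = +0.79°C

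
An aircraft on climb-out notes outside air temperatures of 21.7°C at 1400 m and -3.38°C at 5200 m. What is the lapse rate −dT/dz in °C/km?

Γ = −ΔT/Δz = (21.7 − (-3.38)) / (5200 − 1400) m
  = 25.08°C / 3.8 km = 6.6°C/km

6.6°C/km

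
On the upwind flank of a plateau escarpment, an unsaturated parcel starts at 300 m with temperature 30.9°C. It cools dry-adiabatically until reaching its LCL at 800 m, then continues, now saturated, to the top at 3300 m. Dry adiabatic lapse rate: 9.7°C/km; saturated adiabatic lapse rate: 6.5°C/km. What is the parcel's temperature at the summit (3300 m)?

9.8°C

300–800 m, dry: Δz = 0.5 km ⇒ ΔT = -4.85°C; T = 26.05°C
800–3300 m, saturated: Δz = 2.5 km ⇒ ΔT = -16.25°C; T = 9.8°C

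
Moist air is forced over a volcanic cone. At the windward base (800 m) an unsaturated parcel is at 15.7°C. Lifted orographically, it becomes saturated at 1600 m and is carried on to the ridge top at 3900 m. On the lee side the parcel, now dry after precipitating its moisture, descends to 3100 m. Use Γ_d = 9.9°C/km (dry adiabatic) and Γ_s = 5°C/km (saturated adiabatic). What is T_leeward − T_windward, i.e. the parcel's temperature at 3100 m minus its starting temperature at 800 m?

Dry to 1600 m: -9.9 × 0.8 km = -7.92°C, so T = 7.78°C.
Saturated to 3900 m: -5 × 2.3 km = -11.5°C, so T = -3.72°C.
Dry descent to 3100 m: +9.9 × 0.8 km = +7.92°C, so T = 4.2°C.
Net change vs windward start: 4.2 − 15.7 = -11.5°C

-11.5°C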